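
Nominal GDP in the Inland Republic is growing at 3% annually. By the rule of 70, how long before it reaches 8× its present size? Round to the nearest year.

70 years

Doubling time ≈ 70/3 = 23.33 years.
8 = 2^3, so 3 doublings → 70 years.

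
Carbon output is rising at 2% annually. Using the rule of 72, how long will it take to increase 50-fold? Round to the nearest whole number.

Doubling time ≈ 72/2 = 36.00 years.
50× is log₂ 50 ≈ 5.64 doublings, so ≈ 5.64 × 36.00 = 203 years.

around 203 years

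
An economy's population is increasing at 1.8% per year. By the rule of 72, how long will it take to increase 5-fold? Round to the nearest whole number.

One doubling takes 72/1.8 = 40.00 years.
5× is log₂ 5 ≈ 2.32 doublings, so ≈ 2.32 × 40.00 = 93 years.

≈ 93 years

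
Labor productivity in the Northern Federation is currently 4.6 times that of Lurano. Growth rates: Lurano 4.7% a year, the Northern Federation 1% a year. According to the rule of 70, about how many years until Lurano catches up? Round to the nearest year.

42 years

What matters is the difference: 3.7 pp.
Rule of 70 on the gap: the ratio halves every 70/3.7 ≈ 18.92 years.
A 4.6 times gap takes log₂(4.6) ≈ 2.20 halvings to close: 2.20 × 18.92 ≈ 42 years.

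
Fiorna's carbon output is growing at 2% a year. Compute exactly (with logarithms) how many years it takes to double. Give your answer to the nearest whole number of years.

t = ln(2) / ln(1 + 0.02) = 0.6931 / 0.019803 ≈ 35.00.
≈ 35 years.

35 years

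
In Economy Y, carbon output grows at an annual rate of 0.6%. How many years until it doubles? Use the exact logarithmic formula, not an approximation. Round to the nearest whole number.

t = ln(2) / ln(1 + 0.006) = 0.6931 / 0.005982 ≈ 115.86.
≈ 116 years.

116 years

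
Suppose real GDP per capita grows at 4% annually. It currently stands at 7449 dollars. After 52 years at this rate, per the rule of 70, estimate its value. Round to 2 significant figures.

Doubling time ≈ 70/4 = 17.50 years.
52 years is 52/17.50 ≈ 2.97 doublings, a factor of 2^2.97 ≈ 7.84.
7449 × 7.84 ≈ 58000 dollars.

approximately 58000 dollars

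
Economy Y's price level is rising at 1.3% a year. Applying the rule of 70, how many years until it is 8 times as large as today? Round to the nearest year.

around 162 years

At 1.3% it doubles every 70/1.3 ≈ 53.85 years.
Getting to 8× needs 3 doublings: 3 × 53.85 ≈ 162 years.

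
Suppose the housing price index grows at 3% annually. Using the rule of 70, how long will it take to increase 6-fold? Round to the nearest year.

approximately 60 years

At 3% it doubles every 70/3 ≈ 23.33 years.
6× is log₂ 6 ≈ 2.58 doublings, so ≈ 2.58 × 23.33 = 60 years.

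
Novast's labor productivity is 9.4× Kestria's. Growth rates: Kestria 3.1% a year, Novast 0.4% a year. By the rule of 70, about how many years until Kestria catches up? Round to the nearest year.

What matters is the difference: 2.7 pp.
Rule of 70 on the gap: the ratio halves every 70/2.7 ≈ 25.93 years.
A 9.4× gap takes log₂(9.4) ≈ 3.23 halvings to close: 3.23 × 25.93 ≈ 84 years.

around 84 years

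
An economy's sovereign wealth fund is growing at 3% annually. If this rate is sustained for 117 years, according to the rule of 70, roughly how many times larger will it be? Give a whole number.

70/3 ≈ 23.33 years per doubling.
117 years fits 5 doublings: 2^5 = 32.

roughly 32 times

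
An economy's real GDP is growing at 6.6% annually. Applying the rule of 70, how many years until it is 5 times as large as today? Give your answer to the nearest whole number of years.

around 25 years

At 6.6% it doubles every 70/6.6 ≈ 10.61 years.
Reaching 5× takes log₂(5) ≈ 2.32 doublings.
2.32 × 10.61 ≈ 25 years.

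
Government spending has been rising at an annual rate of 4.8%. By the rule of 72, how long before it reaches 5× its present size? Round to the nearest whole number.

One doubling takes 72/4.8 = 15.00 years.
Reaching 5× takes log₂(5) ≈ 2.32 doublings.
2.32 × 15.00 ≈ 35 years.

around 35 years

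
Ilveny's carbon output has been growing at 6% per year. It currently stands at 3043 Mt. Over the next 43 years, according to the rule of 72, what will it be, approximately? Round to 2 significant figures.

roughly 36000 Mt

Doubling time ≈ 72/6 = 12.00 years.
43 years is 43/12.00 ≈ 3.58 doublings, a factor of 2^3.58 ≈ 11.96.
3043 × 11.96 ≈ 36000 Mt.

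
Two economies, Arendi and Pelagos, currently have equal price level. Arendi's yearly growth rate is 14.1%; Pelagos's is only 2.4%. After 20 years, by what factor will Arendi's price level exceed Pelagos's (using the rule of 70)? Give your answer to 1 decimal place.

about 10.1 times

Arendi pulls ahead at 11.7 pp per year, so the ratio doubles every 70/11.7 ≈ 5.98 years.
In 20 years that's 3.34 doublings: 2^3.34 ≈ 10.1.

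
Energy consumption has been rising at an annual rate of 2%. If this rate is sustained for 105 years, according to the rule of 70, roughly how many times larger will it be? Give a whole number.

Doubling time ≈ 70/2 = 35.00 years.
105/35.00 ≈ 3 doublings, so about 2^3 = 8×.

≈ 8 times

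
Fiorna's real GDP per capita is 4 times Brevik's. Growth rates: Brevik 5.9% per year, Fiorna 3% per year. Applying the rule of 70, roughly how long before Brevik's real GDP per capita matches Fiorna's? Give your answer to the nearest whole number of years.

Brevik gains on Fiorna at 5.9% − 3% = 2.9 points a year.
At that relative rate the gap halves every 70/2.9 ≈ 24.14 years.
A 4 times gap closes after 2 halvings: 2 × 24.14 ≈ 48 years.

approximately 48 years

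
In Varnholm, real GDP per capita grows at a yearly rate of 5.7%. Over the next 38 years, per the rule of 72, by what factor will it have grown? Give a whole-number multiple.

approximately 8 times

Doubling time ≈ 72/5.7 = 12.63 years.
38/12.63 ≈ 3 doublings, so about 2^3 = 8×.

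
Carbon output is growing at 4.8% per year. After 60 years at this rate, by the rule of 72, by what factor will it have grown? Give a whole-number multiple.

≈ 16 times

72/4.8 ≈ 15.00 years per doubling.
60 years fits 4 doublings: 2^4 = 16.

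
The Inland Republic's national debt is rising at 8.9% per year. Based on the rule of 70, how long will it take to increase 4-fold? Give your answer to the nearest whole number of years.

16 years

At 8.9% it doubles every 70/8.9 ≈ 7.87 years.
4 = 2^2, so 2 doublings → 16 years.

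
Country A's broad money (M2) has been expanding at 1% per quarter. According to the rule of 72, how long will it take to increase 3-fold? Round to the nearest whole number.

about 114 quarters

Doubling time ≈ 72/1 = 72.00 quarters.
3× is log₂ 3 ≈ 1.58 doublings, so ≈ 1.58 × 72.00 = 114 quarters.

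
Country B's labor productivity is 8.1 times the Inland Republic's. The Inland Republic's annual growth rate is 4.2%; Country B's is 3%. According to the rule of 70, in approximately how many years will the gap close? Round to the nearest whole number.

What matters is the difference: 1.2 pp.
Rule of 70 on the gap: the ratio halves every 70/1.2 ≈ 58.33 years.
An 8.1 times gap takes log₂(8.1) ≈ 3.02 halvings to close: 3.02 × 58.33 ≈ 176 years.

around 176 years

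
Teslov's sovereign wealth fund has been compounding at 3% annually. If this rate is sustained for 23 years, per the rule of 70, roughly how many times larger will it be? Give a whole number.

approximately 2 times

Doubling time ≈ 70/3 = 23.33 years.
23/23.33 ≈ 1 doubling, so about 2^1 = 2×.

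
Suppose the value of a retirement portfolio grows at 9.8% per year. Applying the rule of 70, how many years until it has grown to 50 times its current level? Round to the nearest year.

One doubling takes 70/9.8 = 7.14 years.
Reaching 50× takes log₂(50) ≈ 5.64 doublings.
5.64 × 7.14 ≈ 40 years.

approximately 40 years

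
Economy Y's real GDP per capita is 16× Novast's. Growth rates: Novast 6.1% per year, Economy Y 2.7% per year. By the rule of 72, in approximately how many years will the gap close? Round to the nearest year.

Novast gains on Economy Y at 6.1% − 2.7% = 3.4 points a year.
At that relative rate the gap halves every 72/3.4 ≈ 21.18 years.
A 16× gap closes after 4 halvings: 4 × 21.18 ≈ 85 years.

roughly 85 years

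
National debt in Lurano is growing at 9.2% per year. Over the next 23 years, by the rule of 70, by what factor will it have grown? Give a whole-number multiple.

approximately 8 times

Doubling time ≈ 70/9.2 = 7.61 years.
23/7.61 ≈ 3 doublings, so about 2^3 = 8×.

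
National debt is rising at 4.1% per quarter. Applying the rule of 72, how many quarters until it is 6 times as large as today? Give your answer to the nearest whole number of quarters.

Doubling time ≈ 72/4.1 = 17.56 quarters.
6× is log₂ 6 ≈ 2.58 doublings, so ≈ 2.58 × 17.56 = 45 quarters.

45 quarters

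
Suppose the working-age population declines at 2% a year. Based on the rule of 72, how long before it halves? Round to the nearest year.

The rule works in reverse for decay: 72/2 ≈ 36.00 years to halve.

roughly 36 years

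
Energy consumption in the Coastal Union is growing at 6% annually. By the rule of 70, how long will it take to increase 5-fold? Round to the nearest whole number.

One doubling takes 70/6 = 11.67 years.
5× is log₂ 5 ≈ 2.32 doublings, so ≈ 2.32 × 11.67 = 27 years.

27 years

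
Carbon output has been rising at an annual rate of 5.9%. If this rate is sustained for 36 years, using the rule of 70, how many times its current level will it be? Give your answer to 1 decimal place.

Doubles every ≈ 11.86 years (70/5.9).
36 years is 3.04 doublings; 2^3.04 ≈ 8.2×.

around 8.2 times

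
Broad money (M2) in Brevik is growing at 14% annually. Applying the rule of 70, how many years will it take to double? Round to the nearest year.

about 5 years

Doubling time ≈ 70 / 14 = 5.00 years.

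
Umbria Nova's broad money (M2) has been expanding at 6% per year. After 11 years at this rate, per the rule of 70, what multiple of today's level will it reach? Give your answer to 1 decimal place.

Doubles every ≈ 11.67 years (70/6).
11 years is 0.94 doublings; 2^0.94 ≈ 1.9×.

around 1.9 times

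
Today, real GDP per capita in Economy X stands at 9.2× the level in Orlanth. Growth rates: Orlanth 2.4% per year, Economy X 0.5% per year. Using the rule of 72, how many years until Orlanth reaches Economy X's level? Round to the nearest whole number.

about 121 years

The growth-rate gap is 2.4% − 0.5% = 1.9 percentage points.
So the ratio between them halves every 72/1.9 ≈ 37.89 years.
A 9.2× gap takes log₂(9.2) ≈ 3.20 halvings to close: 3.20 × 37.89 ≈ 121 years.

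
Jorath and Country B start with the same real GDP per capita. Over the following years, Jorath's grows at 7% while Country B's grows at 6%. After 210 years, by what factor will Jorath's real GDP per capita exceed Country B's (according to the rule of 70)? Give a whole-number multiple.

Rate gap = 7% − 6% = 1 point.
The ratio doubles every 70/1 ≈ 70.00 years.
210/70.00 ≈ 3.00 doublings → ratio ≈ 2^3.00 ≈ 8.

approximately 8 times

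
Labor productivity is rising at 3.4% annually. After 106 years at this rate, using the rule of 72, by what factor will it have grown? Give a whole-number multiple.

around 32 times

At 3.4% one doubling takes ≈ 21.18 years; 106 years is 5 of them, so ×32.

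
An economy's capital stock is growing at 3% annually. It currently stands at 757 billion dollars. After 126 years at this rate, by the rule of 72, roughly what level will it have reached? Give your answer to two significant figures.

It doubles every 72/3 ≈ 24.00 years, so 126 years is 5.25 doublings.
2^5.25 ≈ 38.05; 757 × 38.05 ≈ 29000 billion dollars.

approximately 29000 billion dollars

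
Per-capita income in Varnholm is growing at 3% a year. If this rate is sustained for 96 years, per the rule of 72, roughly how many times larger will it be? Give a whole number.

At 3% one doubling takes ≈ 24.00 years; 96 years is 4 of them, so ×16.

around 16 times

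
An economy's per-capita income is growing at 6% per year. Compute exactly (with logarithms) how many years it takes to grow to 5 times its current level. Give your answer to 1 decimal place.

t = ln(5) / ln(1 + 0.06) = 1.6094 / 0.058269 ≈ 27.62.

27.6 years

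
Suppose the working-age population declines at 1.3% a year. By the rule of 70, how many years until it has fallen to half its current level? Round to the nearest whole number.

The rule works in reverse for decay: 70/1.3 ≈ 53.85 years to halve.

approximately 54 years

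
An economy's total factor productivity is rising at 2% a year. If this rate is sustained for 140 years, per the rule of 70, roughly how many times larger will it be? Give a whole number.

At 2% one doubling takes ≈ 35.00 years; 140 years is 4 of them, so ×16.

about 16 times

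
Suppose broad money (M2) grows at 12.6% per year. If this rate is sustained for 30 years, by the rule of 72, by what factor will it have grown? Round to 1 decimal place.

around 38.1 times

Doubles every ≈ 5.71 years (72/12.6).
30 years is 5.25 doublings; 2^5.25 ≈ 38.1×.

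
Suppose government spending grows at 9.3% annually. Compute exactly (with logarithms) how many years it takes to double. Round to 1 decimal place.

7.8 years

t = ln(2) / ln(1 + 0.093) = 0.6931 / 0.088926 ≈ 7.79.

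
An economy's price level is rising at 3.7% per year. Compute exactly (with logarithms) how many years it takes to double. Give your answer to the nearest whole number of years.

t = ln(2) / ln(1 + 0.037) = 0.6931 / 0.036332 ≈ 19.08.
≈ 19 years.

19 years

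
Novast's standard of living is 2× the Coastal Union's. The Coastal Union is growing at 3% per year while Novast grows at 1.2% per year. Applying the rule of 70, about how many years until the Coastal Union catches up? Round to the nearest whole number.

The growth-rate gap is 3% − 1.2% = 1.8 percentage points.
So the ratio between them halves every 70/1.8 ≈ 38.89 years.
A 2× gap closes after 1 halving: 1 × 38.89 ≈ 39 years.

about 39 years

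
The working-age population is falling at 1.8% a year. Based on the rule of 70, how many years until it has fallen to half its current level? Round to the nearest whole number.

about 39 years

Falling at 1.8%, it halves about every 70/1.8 = 38.89 years.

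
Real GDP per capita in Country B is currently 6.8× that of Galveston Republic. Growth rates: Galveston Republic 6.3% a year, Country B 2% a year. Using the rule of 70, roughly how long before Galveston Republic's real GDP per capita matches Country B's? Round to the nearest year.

Galveston Republic gains on Country B at 6.3% − 2% = 4.3 points a year.
At that relative rate the gap halves every 70/4.3 ≈ 16.28 years.
A 6.8× gap takes log₂(6.8) ≈ 2.77 halvings to close: 2.77 × 16.28 ≈ 45 years.

roughly 45 years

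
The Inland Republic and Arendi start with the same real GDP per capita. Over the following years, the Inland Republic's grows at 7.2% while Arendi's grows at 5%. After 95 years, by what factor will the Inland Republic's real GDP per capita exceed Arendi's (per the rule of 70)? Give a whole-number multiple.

≈ 8 times

the Inland Republic pulls ahead at 2.2 pp per year, so the ratio doubles every 70/2.2 ≈ 31.82 years.
In 95 years that's 2.99 doublings: 2^2.99 ≈ 8.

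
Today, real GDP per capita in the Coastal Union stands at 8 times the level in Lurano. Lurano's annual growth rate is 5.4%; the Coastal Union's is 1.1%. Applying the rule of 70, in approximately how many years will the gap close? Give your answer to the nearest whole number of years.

49 years

What matters is the difference: 4.3 pp.
Rule of 70 on the gap: the ratio halves every 70/4.3 ≈ 16.28 years.
An 8 times gap closes after 3 halvings: 3 × 16.28 ≈ 49 years.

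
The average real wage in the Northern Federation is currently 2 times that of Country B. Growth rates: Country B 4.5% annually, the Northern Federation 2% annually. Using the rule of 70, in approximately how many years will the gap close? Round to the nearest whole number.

about 28 years

Country B gains on the Northern Federation at 4.5% − 2% = 2.5 points a year.
At that relative rate the gap halves every 70/2.5 ≈ 28.00 years.
A 2 times gap closes after 1 halving: 1 × 28.00 ≈ 28 years.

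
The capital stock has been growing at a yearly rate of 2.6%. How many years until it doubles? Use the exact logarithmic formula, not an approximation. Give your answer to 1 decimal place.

t = ln(2) / ln(1 + 0.026) = 0.6931 / 0.025668 ≈ 27.00.

27.0 years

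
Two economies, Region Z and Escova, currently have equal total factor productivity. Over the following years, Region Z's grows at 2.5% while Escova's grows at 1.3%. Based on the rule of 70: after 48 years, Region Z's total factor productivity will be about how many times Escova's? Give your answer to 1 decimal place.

around 1.8 times

Region Z pulls ahead at 1.2 pp per year, so the ratio doubles every 70/1.2 ≈ 58.33 years.
In 48 years that's 0.82 doublings: 2^0.82 ≈ 1.8.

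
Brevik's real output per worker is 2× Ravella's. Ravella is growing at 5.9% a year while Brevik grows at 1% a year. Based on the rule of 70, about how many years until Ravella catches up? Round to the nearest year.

around 14 years

Ravella gains on Brevik at 5.9% − 1% = 4.9 points a year.
At that relative rate the gap halves every 70/4.9 ≈ 14.29 years.
A 2× gap closes after 1 halving: 1 × 14.29 ≈ 14 years.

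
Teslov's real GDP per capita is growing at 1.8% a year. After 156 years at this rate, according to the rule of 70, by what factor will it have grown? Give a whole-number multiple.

16 times

At 1.8% one doubling takes ≈ 38.89 years; 156 years is 4 of them, so ×16.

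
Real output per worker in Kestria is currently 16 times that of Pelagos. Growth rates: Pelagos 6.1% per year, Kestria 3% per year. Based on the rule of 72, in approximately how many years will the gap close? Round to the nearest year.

≈ 93 years

The growth-rate gap is 6.1% − 3% = 3.1 percentage points.
So the ratio between them halves every 72/3.1 ≈ 23.23 years.
A 16 times gap closes after 4 halvings: 4 × 23.23 ≈ 93 years.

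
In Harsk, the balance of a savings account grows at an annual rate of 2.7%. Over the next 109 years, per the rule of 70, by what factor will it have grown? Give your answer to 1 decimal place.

Doubles every ≈ 25.93 years (70/2.7).
109 years is 4.20 doublings; 2^4.20 ≈ 18.4×.

≈ 18.4 times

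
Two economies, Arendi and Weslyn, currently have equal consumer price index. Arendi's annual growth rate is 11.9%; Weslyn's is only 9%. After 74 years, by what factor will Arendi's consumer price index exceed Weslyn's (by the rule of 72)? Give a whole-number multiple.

around 8 times

Only the 2.9-point difference matters.
72/2.9 ≈ 24.83 years per doubling of the ratio; 74 years gives 2.98 doublings, so ≈ 8×.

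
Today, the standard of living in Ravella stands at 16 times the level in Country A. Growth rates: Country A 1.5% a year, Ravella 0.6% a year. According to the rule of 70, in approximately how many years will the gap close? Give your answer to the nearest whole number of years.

The growth-rate gap is 1.5% − 0.6% = 0.9 percentage points.
So the ratio between them halves every 70/0.9 ≈ 77.78 years.
A 16 times gap closes after 4 halvings: 4 × 77.78 ≈ 311 years.

≈ 311 years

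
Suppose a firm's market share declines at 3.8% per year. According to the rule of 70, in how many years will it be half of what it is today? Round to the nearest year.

The rule works in reverse for decay: 70/3.8 ≈ 18.42 years to halve.

≈ 18 years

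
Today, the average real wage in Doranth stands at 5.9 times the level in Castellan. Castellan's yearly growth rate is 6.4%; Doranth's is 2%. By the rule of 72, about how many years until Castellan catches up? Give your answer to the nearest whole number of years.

What matters is the difference: 4.4 pp.
Rule of 72 on the gap: the ratio halves every 72/4.4 ≈ 16.36 years.
A 5.9 times gap takes log₂(5.9) ≈ 2.56 halvings to close: 2.56 × 16.36 ≈ 42 years.

around 42 years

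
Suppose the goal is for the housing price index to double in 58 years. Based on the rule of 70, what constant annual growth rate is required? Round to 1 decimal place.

70 / 58 ≈ 1.21, so about 1.2% annually.

≈ 1.2%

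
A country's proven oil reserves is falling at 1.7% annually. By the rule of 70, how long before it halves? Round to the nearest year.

Falling at 1.7%, it halves about every 70/1.7 = 41.18 years.

about 41 years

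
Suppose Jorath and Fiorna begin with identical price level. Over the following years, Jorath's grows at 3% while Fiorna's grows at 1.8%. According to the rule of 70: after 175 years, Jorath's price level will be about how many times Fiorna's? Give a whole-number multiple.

8 times

Rate gap = 3% − 1.8% = 1.2 points.
The ratio doubles every 70/1.2 ≈ 58.33 years.
175/58.33 ≈ 3.00 doublings → ratio ≈ 2^3.00 ≈ 8.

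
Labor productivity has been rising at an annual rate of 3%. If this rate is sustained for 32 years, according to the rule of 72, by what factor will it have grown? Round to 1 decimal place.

2.5 times

Doubling time ≈ 72/3 = 24.00 years.
32 years / 24.00 ≈ 1.33 doublings → factor 2^1.33 ≈ 2.5.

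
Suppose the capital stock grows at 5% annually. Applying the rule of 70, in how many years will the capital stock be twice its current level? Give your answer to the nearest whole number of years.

roughly 14 years

70/5 ≈ 14.00, so it doubles roughly every 14 years.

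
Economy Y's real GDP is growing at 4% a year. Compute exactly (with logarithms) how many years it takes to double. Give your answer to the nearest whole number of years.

t = ln(2) / ln(1 + 0.04) = 0.6931 / 0.039221 ≈ 17.67.
≈ 18 years.

18 years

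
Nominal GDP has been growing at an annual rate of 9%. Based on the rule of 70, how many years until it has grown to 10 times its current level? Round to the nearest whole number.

around 26 years

At 9% it doubles every 70/9 ≈ 7.78 years.
10× is log₂ 10 ≈ 3.32 doublings, so ≈ 3.32 × 7.78 = 26 years.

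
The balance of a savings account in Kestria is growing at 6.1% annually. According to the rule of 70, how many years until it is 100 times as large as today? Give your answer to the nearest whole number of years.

One doubling takes 70/6.1 = 11.48 years.
Reaching 100× takes log₂(100) ≈ 6.64 doublings.
6.64 × 11.48 ≈ 76 years.

76 years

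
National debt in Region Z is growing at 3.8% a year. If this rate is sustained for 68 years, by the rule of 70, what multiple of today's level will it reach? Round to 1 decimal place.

roughly 12.9 times

Doubling time ≈ 70/3.8 = 18.42 years.
68 years / 18.42 ≈ 3.69 doublings → factor 2^3.69 ≈ 12.9.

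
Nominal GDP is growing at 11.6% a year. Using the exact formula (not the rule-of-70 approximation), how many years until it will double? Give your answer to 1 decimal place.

t = ln(2) / ln(1 + 0.116) = 0.6931 / 0.109751 ≈ 6.32.

6.3 years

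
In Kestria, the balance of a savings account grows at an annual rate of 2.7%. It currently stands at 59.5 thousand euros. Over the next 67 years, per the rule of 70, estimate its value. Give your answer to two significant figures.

Doubling time ≈ 70/2.7 = 25.93 years.
67 years is 67/25.93 ≈ 2.58 doublings, a factor of 2^2.58 ≈ 5.98.
59.5 × 5.98 ≈ 360 thousand euros.

around 360 thousand euros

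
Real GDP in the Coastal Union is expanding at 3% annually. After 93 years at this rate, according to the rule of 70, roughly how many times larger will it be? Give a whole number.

≈ 16 times

Doubling time ≈ 70/3 = 23.33 years.
93/23.33 ≈ 4 doublings, so about 2^4 = 16×.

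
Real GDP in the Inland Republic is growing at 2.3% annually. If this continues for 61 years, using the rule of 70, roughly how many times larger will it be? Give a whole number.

At 2.3% one doubling takes ≈ 30.43 years; 61 years is 2 of them, so ×4.

≈ 4 times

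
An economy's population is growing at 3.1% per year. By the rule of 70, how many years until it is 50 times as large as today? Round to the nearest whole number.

One doubling takes 70/3.1 = 22.58 years.
Reaching 50× takes log₂(50) ≈ 5.64 doublings.
5.64 × 22.58 ≈ 127 years.

≈ 127 years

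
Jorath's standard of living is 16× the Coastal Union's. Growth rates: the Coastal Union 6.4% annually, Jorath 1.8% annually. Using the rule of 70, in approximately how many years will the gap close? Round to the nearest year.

What matters is the difference: 4.6 pp.
Rule of 70 on the gap: the ratio halves every 70/4.6 ≈ 15.22 years.
A 16× gap closes after 4 halvings: 4 × 15.22 ≈ 61 years.

≈ 61 years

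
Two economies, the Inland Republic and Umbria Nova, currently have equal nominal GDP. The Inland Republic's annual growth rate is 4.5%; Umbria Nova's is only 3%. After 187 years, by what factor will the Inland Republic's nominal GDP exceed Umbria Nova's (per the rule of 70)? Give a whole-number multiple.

around 16 times

the Inland Republic pulls ahead at 1.5 pp per year, so the ratio doubles every 70/1.5 ≈ 46.67 years.
In 187 years that's 4.01 doublings: 2^4.01 ≈ 16.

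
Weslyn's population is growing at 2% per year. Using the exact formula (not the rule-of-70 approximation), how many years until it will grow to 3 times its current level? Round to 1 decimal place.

55.5 years

t = ln(3) / ln(1 + 0.02) = 1.0986 / 0.019803 ≈ 55.48.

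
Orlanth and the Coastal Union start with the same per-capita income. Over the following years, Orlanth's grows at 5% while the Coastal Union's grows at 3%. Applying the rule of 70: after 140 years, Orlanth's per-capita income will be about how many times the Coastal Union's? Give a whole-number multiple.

around 16 times

Only the 2-point difference matters.
70/2 ≈ 35.00 years per doubling of the ratio; 140 years gives 4.00 doublings, so ≈ 16×.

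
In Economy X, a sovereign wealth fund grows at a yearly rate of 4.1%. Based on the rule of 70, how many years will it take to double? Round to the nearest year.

Doubling time ≈ 70 / 4.1 = 17.07 years.

around 17 years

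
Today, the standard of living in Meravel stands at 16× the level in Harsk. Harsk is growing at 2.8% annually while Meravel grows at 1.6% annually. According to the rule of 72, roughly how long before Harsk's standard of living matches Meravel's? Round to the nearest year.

about 240 years

The growth-rate gap is 2.8% − 1.6% = 1.2 percentage points.
So the ratio between them halves every 72/1.2 ≈ 60.00 years.
A 16× gap closes after 4 halvings: 4 × 60.00 ≈ 240 years.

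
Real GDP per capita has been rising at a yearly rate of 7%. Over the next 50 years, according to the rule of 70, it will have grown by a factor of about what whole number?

70/7 ≈ 10.00 years per doubling.
50 years fits 5 doublings: 2^5 = 32.

approximately 32 times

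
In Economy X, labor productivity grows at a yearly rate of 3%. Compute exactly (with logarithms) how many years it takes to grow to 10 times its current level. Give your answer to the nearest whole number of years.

t = ln(10) / ln(1 + 0.03) = 2.3026 / 0.029559 ≈ 77.90.
≈ 78 years.

78 years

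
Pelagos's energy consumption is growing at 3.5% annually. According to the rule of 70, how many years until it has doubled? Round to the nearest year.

70/3.5 ≈ 20.00, so it doubles roughly every 20 years.

about 20 years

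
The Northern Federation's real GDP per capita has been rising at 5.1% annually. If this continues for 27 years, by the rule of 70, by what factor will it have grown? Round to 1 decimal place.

Doubles every ≈ 13.73 years (70/5.1).
27 years is 1.97 doublings; 2^1.97 ≈ 3.9×.

roughly 3.9 times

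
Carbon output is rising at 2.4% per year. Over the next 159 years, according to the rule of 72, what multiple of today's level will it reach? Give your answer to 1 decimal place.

around 39.4 times

Doubling time ≈ 72/2.4 = 30.00 years.
159 years / 30.00 ≈ 5.30 doublings → factor 2^5.30 ≈ 39.4.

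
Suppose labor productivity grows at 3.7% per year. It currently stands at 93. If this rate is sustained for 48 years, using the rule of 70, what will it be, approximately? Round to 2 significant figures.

around 540

Doubling time ≈ 70/3.7 = 18.92 years.
48 years is 48/18.92 ≈ 2.54 doublings, a factor of 2^2.54 ≈ 5.82.
93 × 5.82 ≈ 540.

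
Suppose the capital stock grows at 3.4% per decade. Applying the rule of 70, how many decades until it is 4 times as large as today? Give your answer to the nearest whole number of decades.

around 41 decades

At 3.4% it doubles every 70/3.4 ≈ 20.59 decades.
Getting to 4× needs 2 doublings: 2 × 20.59 ≈ 41 decades.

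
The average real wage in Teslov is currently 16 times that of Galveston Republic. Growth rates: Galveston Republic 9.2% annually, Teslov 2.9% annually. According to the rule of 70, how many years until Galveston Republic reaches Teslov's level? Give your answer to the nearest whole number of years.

about 44 years

The growth-rate gap is 9.2% − 2.9% = 6.3 percentage points.
So the ratio between them halves every 70/6.3 ≈ 11.11 years.
A 16 times gap closes after 4 halvings: 4 × 11.11 ≈ 44 years.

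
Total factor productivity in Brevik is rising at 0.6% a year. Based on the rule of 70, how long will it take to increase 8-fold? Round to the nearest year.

Doubling time ≈ 70/0.6 = 116.67 years.
8× is 3 doublings, so 3 × 116.67 ≈ 350 years.

≈ 350 years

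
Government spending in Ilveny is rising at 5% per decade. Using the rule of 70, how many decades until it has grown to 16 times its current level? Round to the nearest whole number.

56 decades

Doubling time ≈ 70/5 = 14.00 decades.
16× is 4 doublings, so 4 × 14.00 ≈ 56 decades.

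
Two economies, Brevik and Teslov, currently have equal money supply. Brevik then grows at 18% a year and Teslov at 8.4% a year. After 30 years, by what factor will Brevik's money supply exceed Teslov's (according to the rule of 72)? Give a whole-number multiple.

Brevik pulls ahead at 9.6 pp per year, so the ratio doubles every 72/9.6 ≈ 7.50 years.
In 30 years that's 4.00 doublings: 2^4.00 ≈ 16.

approximately 16 times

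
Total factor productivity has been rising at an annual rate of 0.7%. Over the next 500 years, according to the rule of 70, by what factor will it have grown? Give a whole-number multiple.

≈ 32 times

70/0.7 ≈ 100.00 years per doubling.
500 years fits 5 doublings: 2^5 = 32.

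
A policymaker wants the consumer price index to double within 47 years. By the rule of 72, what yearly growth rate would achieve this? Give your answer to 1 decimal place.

1.5% per year

72 / 47 ≈ 1.53, so about 1.5% per year.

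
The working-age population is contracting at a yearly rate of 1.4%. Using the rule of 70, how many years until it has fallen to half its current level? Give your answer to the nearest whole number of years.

about 50 years

Falling at 1.4%, it halves about every 70/1.4 = 50.00 years.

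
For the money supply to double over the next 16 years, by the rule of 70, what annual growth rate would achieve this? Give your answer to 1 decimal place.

70 / 16 ≈ 4.38, so about 4.4% a year.

4.4% a year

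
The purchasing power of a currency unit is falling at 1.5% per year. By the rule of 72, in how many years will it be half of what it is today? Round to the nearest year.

roughly 48 years

The rule works in reverse for decay: 72/1.5 ≈ 48.00 years to halve.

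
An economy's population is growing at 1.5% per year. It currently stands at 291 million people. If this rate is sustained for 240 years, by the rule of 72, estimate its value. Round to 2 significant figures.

roughly 9300 million people

It doubles every 72/1.5 ≈ 48.00 years, so 240 years is 5.00 doublings.
2^5.00 ≈ 32.00; 291 × 32.00 ≈ 9300 million people.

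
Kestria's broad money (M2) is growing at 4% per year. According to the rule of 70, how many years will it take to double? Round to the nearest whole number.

Doubling time ≈ 70 / 4 = 17.50 years.

approximately 18 years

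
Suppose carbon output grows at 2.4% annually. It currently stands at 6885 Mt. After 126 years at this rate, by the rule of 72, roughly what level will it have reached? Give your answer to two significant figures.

Doubling time ≈ 72/2.4 = 30.00 years.
126 years is 126/30.00 ≈ 4.20 doublings, a factor of 2^4.20 ≈ 18.38.
6885 × 18.38 ≈ 130000 Mt.

≈ 130000 Mt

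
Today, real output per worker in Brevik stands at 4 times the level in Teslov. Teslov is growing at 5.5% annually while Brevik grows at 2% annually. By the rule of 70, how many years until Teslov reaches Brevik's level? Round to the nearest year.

What matters is the difference: 3.5 pp.
Rule of 70 on the gap: the ratio halves every 70/3.5 ≈ 20.00 years.
A 4 times gap closes after 2 halvings: 2 × 20.00 ≈ 40 years.

40 years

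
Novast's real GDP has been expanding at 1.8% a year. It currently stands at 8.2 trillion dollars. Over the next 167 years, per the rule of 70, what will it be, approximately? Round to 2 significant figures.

around 160 trillion dollars

Doubling time ≈ 70/1.8 = 38.89 years.
167 years is 167/38.89 ≈ 4.29 doublings, a factor of 2^4.29 ≈ 19.56.
8.2 × 19.56 ≈ 160 trillion dollars.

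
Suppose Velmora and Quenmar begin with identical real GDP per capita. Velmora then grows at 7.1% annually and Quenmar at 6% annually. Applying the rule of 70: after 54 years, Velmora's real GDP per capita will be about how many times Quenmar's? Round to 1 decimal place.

Rate gap = 7.1% − 6% = 1.1 points.
The ratio doubles every 70/1.1 ≈ 63.64 years.
54/63.64 ≈ 0.85 doublings → ratio ≈ 2^0.85 ≈ 1.8.

approximately 1.8 times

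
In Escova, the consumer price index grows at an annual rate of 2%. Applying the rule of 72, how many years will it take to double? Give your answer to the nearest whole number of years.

Doubling time ≈ 72 / 2 = 36.00 years.

approximately 36 years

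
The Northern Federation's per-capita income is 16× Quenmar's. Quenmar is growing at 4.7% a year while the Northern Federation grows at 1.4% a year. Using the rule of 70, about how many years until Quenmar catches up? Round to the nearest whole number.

roughly 85 years

Quenmar gains on the Northern Federation at 4.7% − 1.4% = 3.3 points a year.
At that relative rate the gap halves every 70/3.3 ≈ 21.21 years.
A 16× gap closes after 4 halvings: 4 × 21.21 ≈ 85 years.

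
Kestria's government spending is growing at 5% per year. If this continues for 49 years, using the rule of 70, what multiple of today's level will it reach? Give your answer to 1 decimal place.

roughly 11.3 times

Doubling time ≈ 70/5 = 14.00 years.
49 years / 14.00 ≈ 3.50 doublings → factor 2^3.50 ≈ 11.3.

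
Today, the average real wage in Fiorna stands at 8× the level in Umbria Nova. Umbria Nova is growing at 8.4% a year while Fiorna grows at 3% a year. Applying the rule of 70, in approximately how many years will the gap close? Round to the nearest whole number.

39 years

Umbria Nova gains on Fiorna at 8.4% − 3% = 5.4 points a year.
At that relative rate the gap halves every 70/5.4 ≈ 12.96 years.
An 8× gap closes after 3 halvings: 3 × 12.96 ≈ 39 years.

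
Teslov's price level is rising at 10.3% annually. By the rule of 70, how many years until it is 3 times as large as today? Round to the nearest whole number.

At 10.3% it doubles every 70/10.3 ≈ 6.80 years.
Reaching 3× takes log₂(3) ≈ 1.58 doublings.
1.58 × 6.80 ≈ 11 years.

11 years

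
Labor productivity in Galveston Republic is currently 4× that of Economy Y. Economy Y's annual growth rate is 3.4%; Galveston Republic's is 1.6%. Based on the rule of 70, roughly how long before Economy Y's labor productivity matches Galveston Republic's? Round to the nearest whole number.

≈ 78 years

What matters is the difference: 1.8 pp.
Rule of 70 on the gap: the ratio halves every 70/1.8 ≈ 38.89 years.
A 4× gap closes after 2 halvings: 2 × 38.89 ≈ 78 years.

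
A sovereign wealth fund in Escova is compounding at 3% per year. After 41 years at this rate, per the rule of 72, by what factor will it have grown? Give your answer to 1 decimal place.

Doubling time ≈ 72/3 = 24.00 years.
41 years / 24.00 ≈ 1.71 doublings → factor 2^1.71 ≈ 3.3.

3.3 times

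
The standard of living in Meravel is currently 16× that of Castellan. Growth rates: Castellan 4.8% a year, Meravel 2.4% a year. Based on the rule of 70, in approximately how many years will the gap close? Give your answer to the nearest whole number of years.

roughly 117 years

What matters is the difference: 2.4 pp.
Rule of 70 on the gap: the ratio halves every 70/2.4 ≈ 29.17 years.
A 16× gap closes after 4 halvings: 4 × 29.17 ≈ 117 years.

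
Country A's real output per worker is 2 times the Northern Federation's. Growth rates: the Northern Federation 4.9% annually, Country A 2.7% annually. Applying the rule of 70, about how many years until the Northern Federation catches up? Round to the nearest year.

32 years

What matters is the difference: 2.2 pp.
Rule of 70 on the gap: the ratio halves every 70/2.2 ≈ 31.82 years.
A 2 times gap closes after 1 halving: 1 × 31.82 ≈ 32 years.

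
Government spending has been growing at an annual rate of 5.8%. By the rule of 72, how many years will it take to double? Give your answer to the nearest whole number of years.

12 years

72/5.8 ≈ 12.41, so it doubles roughly every 12 years.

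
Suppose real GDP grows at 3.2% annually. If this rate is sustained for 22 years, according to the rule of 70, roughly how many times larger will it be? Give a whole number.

Doubling time ≈ 70/3.2 = 21.88 years.
22/21.88 ≈ 1 doubling, so about 2^1 = 2×.

around 2 times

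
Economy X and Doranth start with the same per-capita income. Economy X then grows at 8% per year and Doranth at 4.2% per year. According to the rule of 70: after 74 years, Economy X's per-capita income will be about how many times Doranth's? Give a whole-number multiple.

Rate gap = 8% − 4.2% = 3.8 points.
The ratio doubles every 70/3.8 ≈ 18.42 years.
74/18.42 ≈ 4.02 doublings → ratio ≈ 2^4.02 ≈ 16.

approximately 16 times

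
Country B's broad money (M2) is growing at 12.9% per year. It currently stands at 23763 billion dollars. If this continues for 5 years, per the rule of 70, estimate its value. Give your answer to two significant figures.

Doubling time ≈ 70/12.9 = 5.43 years.
5 years is 5/5.43 ≈ 0.92 doublings, a factor of 2^0.92 ≈ 1.89.
23763 × 1.89 ≈ 45000 billion dollars.

45000 billion dollars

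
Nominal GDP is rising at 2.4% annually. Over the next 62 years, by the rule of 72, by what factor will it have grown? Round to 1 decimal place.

Doubles every ≈ 30.00 years (72/2.4).
62 years is 2.07 doublings; 2^2.07 ≈ 4.2×.

≈ 4.2 times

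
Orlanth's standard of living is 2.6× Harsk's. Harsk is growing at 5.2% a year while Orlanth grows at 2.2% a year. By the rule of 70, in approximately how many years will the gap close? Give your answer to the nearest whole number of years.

What matters is the difference: 3 pp.
Rule of 70 on the gap: the ratio halves every 70/3 ≈ 23.33 years.
A 2.6× gap takes log₂(2.6) ≈ 1.38 halvings to close: 1.38 × 23.33 ≈ 32 years.

approximately 32 years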